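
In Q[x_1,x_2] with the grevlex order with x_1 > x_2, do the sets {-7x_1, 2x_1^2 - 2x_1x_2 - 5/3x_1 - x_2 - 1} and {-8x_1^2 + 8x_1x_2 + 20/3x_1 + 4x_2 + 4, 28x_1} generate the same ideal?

Two ideals are equal iff their reduced Gröbner bases coincide (the reduced basis is unique for a fixed ordering).
Buchberger on the first generating set:
f_1 = -7x_1, LT = x_1.
f_2 = 2x_1^2 - 2x_1x_2 - 5/3x_1 - x_2 - 1, LT = x_1^2.

S(f_1,f_2): lcm = x_1^2. S = x_1x_2 + 5/6x_1 + 1/2x_2 + 1/2.
  reduce S modulo (f_1, f_2):
  remainder 1/2x_2 + 1/2 ≠ 0; add g_3 = 1/2x_2 + 1/2 to the basis.

The other S-polynomials (S(f_1,g_3), S(f_2,g_3)) all reduce to 0 modulo the current basis, so we have a Gröbner basis.
Inter-reduce: drop elements whose leading term is divisible by another's, tail-reduce, and make monic.
Reduced Gröbner basis: {x_1, x_2 + 1}.

Buchberger on the second generating set:
h_1 = -8x_1^2 + 8x_1x_2 + 20/3x_1 + 4x_2 + 4, LT = x_1^2.
h_2 = 28x_1, LT = x_1.

S(h_1,h_2): lcm = x_1^2. S = -x_1x_2 - 5/6x_1 - 1/2x_2 - 1/2.
  reduce S modulo (h_1, h_2):
  remainder -1/2x_2 - 1/2 ≠ 0; add k_3 = -1/2x_2 - 1/2 to the basis.

The other S-polynomials (S(h_1,k_3), S(h_2,k_3)) all reduce to 0 modulo the current basis, so we have a Gröbner basis.
Inter-reduce: drop elements whose leading term is divisible by another's, tail-reduce, and make monic.
Reduced Gröbner basis: {x_1, x_2 + 1}.

These coincide, so the ideals are equal.
The choice of monomial ordering does not affect the verdict — as long as both bases are computed under the same ordering, their equality decides ideal equality.

Yes, the ideals are equal.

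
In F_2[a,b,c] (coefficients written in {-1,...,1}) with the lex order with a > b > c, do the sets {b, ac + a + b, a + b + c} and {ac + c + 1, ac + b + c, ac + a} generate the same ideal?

No, the ideals differ.

Two ideals are equal iff their reduced Gröbner bases coincide (the reduced basis is unique for a fixed ordering).
Buchberger on the first generating set:
f_1 = b, LT = b.
f_2 = ac + a + b, LT = ac.
f_3 = a + b + c, LT = a.

S(f_2,f_3): lcm = ac. S = a + bc + b + c^2.
  leading term a: subtract (1)·f_3 from a + bc + b + c^2 → bc + c^2 + c
  leading term bc: subtract (c)·f_1 from bc + c^2 + c → c^2 + c
  leading term c^2: no divisor's leading term divides it; move c^2 to the remainder.
  leading term c: no divisor's leading term divides it; move c to the remainder.
  remainder c^2 + c ≠ 0; add g_4 = c^2 + c to the basis.

The other S-polynomials (S(f_1,f_2), S(f_1,f_3), S(f_1,g_4), S(f_2,g_4), S(f_3,g_4)) all reduce to 0 modulo the current basis, so we have a Gröbner basis.
Inter-reduce: drop elements whose leading term is divisible by another's, tail-reduce, and make monic.
Reduced Gröbner basis: {a + c, b, c^2 + c}.

Buchberger on the second generating set:
h_1 = ac + c + 1, LT = ac.
h_2 = ac + b + c, LT = ac.
h_3 = ac + a, LT = ac.

S(h_1,h_2): lcm = ac. S = b + 1.
  leading term b: no divisor's leading term divides it; move b to the remainder.
  leading term 1: no divisor's leading term divides it; move 1 to the remainder.
  remainder b + 1 ≠ 0; add k_4 = b + 1 to the basis.

S(h_1,h_3): lcm = ac. S = a + c + 1.
  leading term a: no divisor's leading term divides it; move a to the remainder.
  leading term c: no divisor's leading term divides it; move c to the remainder.
  leading term 1: no divisor's leading term divides it; move 1 to the remainder.
  remainder a + c + 1 ≠ 0; add k_5 = a + c + 1 to the basis.

S(h_1,k_5): lcm = ac. S = c^2 + 1.
  leading term c^2: no divisor's leading term divides it; move c^2 to the remainder.
  leading term 1: no divisor's leading term divides it; move 1 to the remainder.
  remainder c^2 + 1 ≠ 0; add k_6 = c^2 + 1 to the basis.

The other S-polynomials (S(h_2,h_3), S(h_1,k_4), S(h_2,k_4), S(h_3,k_4), S(h_2,k_5), S(h_3,k_5), S(k_4,k_5), S(h_1,k_6), S(h_2,k_6), S(h_3,k_6), S(k_4,k_6), S(k_5,k_6)) all reduce to 0 modulo the current basis, so we have a Gröbner basis.
Inter-reduce: drop elements whose leading term is divisible by another's, tail-reduce, and make monic.
Reduced Gröbner basis: {a + c + 1, b + 1, c^2 + 1}.

Since the reduced bases disagree, the two ideals are not the same.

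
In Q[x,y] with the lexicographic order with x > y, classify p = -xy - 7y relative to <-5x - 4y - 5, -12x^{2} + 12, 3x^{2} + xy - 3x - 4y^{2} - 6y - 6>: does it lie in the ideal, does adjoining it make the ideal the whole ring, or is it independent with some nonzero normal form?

First compute the reduced Gröbner basis of I by Buchberger's algorithm.
f_1 = -5x - 4y - 5, LT = x.
f_2 = -12x^{2} + 12, LT = x^{2}.
f_3 = 3x^{2} + xy - 3x - 4y^{2} - 6y - 6, LT = x^{2}.

S(f_1,f_2): lcm = x^{2}. S = \tfrac{4}{5}xy + x + 1.
  leading term xy: subtract (-\tfrac{4}{25}y)·f_1 from \tfrac{4}{5}xy + x + 1 → x - \tfrac{16}{25}y^{2} - \tfrac{4}{5}y + 1
  leading term x: subtract (-\tfrac{1}{5})·f_1 from x - \tfrac{16}{25}y^{2} - \tfrac{4}{5}y + 1 → -\tfrac{16}{25}y^{2} - \tfrac{8}{5}y
  leading term y^{2}: no divisor's leading term divides it; move -\tfrac{16}{25}y^{2} to the remainder.
  leading term y: no divisor's leading term divides it; move -\tfrac{8}{5}y to the remainder.
  remainder -\tfrac{16}{25}y^{2} - \tfrac{8}{5}y ≠ 0; add h_4 = -\tfrac{16}{25}y^{2} - \tfrac{8}{5}y to the basis.

S(f_1,f_3): lcm = x^{2}. S = \tfrac{7}{15}xy + 2x + \tfrac{4}{3}y^{2} + 2y + 2.
  leading term xy: subtract (-\tfrac{7}{75}y)·f_1 from \tfrac{7}{15}xy + 2x + \tfrac{4}{3}y^{2} + 2y + 2 → 2x + \tfrac{24}{25}y^{2} + \tfrac{23}{15}y + 2
  leading term x: subtract (-\tfrac{2}{5})·f_1 from 2x + \tfrac{24}{25}y^{2} + \tfrac{23}{15}y + 2 → \tfrac{24}{25}y^{2} - \tfrac{1}{15}y
  leading term y^{2}: subtract (-\tfrac{3}{2})·h_4 from \tfrac{24}{25}y^{2} - \tfrac{1}{15}y → -\tfrac{37}{15}y
  leading term y: no divisor's leading term divides it; move -\tfrac{37}{15}y to the remainder.
  remainder -\tfrac{37}{15}y ≠ 0; add h_5 = -\tfrac{37}{15}y to the basis.

The other S-polynomials (S(f_2,f_3), S(f_1,h_4), S(f_2,h_4), S(f_3,h_4), S(f_1,h_5), S(f_2,h_5), S(f_3,h_5), S(h_4,h_5)) all reduce to 0 modulo the current basis, so we have a Gröbner basis.
Inter-reduce: drop elements whose leading term is divisible by another's, tail-reduce, and make monic.
Reduced Gröbner basis: {x + 1, y}.
Label its elements g_1 = x + 1, g_2 = y.

Reduce p = -xy - 7y modulo G:
  leading term xy: subtract (-y)·g_1 from -xy - 7y → -6y
  leading term y: subtract (-6)·g_2 from -6y → 0
  normal form = 0.
Since the normal form is 0, p ∈ I.

-xy - 7y lies in I (it reduces to 0).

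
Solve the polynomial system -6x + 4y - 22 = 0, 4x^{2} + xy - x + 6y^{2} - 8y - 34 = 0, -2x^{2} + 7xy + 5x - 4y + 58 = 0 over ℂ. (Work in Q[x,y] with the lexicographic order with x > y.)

Compute a lex Gröbner basis by Buchberger's algorithm.
f_1 = -6x + 4y - 22, LT = x.
f_2 = 4x^{2} + xy - x + 6y^{2} - 8y - 34, LT = x^{2}.
f_3 = -2x^{2} + 7xy + 5x - 4y + 58, LT = x^{2}.

S(f_1,f_2): lcm = x^{2}. S = -\tfrac{11}{12}xy + \tfrac{47}{12}x - \tfrac{3}{2}y^{2} + 2y + \tfrac{17}{2}.
  leading term xy: subtract (\tfrac{11}{72}y)·f_1 from -\tfrac{11}{12}xy + \tfrac{47}{12}x - \tfrac{3}{2}y^{2} + 2y + \tfrac{17}{2} → \tfrac{47}{12}x - \tfrac{19}{9}y^{2} + \tfrac{193}{36}y + \tfrac{17}{2}
  leading term x: subtract (-\tfrac{47}{72})·f_1 from \tfrac{47}{12}x - \tfrac{19}{9}y^{2} + \tfrac{193}{36}y + \tfrac{17}{2} → -\tfrac{19}{9}y^{2} + \tfrac{287}{36}y - \tfrac{211}{36}
  leading term y^{2}: no divisor's leading term divides it; move -\tfrac{19}{9}y^{2} to the remainder.
  leading term y: no divisor's leading term divides it; move \tfrac{287}{36}y to the remainder.
  leading term 1: no divisor's leading term divides it; move -\tfrac{211}{36} to the remainder.
  remainder -\tfrac{19}{9}y^{2} + \tfrac{287}{36}y - \tfrac{211}{36} ≠ 0; add h_4 = -\tfrac{19}{9}y^{2} + \tfrac{287}{36}y - \tfrac{211}{36} to the basis.

S(f_1,f_3): lcm = x^{2}. S = \tfrac{17}{6}xy + \tfrac{37}{6}x - 2y + 29.
  leading term xy: subtract (-\tfrac{17}{36}y)·f_1 from \tfrac{17}{6}xy + \tfrac{37}{6}x - 2y + 29 → \tfrac{37}{6}x + \tfrac{17}{9}y^{2} - \tfrac{223}{18}y + 29
  leading term x: subtract (-\tfrac{37}{36})·f_1 from \tfrac{37}{6}x + \tfrac{17}{9}y^{2} - \tfrac{223}{18}y + 29 → \tfrac{17}{9}y^{2} - \tfrac{149}{18}y + \tfrac{115}{18}
  leading term y^{2}: subtract (-\tfrac{17}{19})·h_4 from \tfrac{17}{9}y^{2} - \tfrac{149}{18}y + \tfrac{115}{18} → -\tfrac{87}{76}y + \tfrac{87}{76}
  leading term y: no divisor's leading term divides it; move -\tfrac{87}{76}y to the remainder.
  leading term 1: no divisor's leading term divides it; move \tfrac{87}{76} to the remainder.
  remainder -\tfrac{87}{76}y + \tfrac{87}{76} ≠ 0; add h_5 = -\tfrac{87}{76}y + \tfrac{87}{76} to the basis.

S(f_2,f_3): lcm = x^{2}. S = \tfrac{15}{4}xy + \tfrac{9}{4}x + \tfrac{3}{2}y^{2} - 4y + \tfrac{41}{2}.
  leading term xy: subtract (-\tfrac{5}{8}y)·f_1 from \tfrac{15}{4}xy + \tfrac{9}{4}x + \tfrac{3}{2}y^{2} - 4y + \tfrac{41}{2} → \tfrac{9}{4}x + 4y^{2} - \tfrac{71}{4}y + \tfrac{41}{2}
  leading term x: subtract (-\tfrac{3}{8})·f_1 from \tfrac{9}{4}x + 4y^{2} - \tfrac{71}{4}y + \tfrac{41}{2} → 4y^{2} - \tfrac{65}{4}y + \tfrac{49}{4}
  leading term y^{2}: subtract (-\tfrac{36}{19})·h_4 from 4y^{2} - \tfrac{65}{4}y + \tfrac{49}{4} → -\tfrac{87}{76}y + \tfrac{87}{76}
  leading term y: subtract (1)·h_5 from -\tfrac{87}{76}y + \tfrac{87}{76} → 0
  remainder 0.

S(f_1,h_4): leading monomials are coprime, so the S-polynomial reduces to 0 (Buchberger's first criterion).
S(f_2,h_4): leading monomials are coprime, so the S-polynomial reduces to 0 (Buchberger's first criterion).
S(f_3,h_4): leading monomials are coprime, so the S-polynomial reduces to 0 (Buchberger's first criterion).
S(f_1,h_5): leading monomials are coprime, so the S-polynomial reduces to 0 (Buchberger's first criterion).
S(f_2,h_5): leading monomials are coprime, so the S-polynomial reduces to 0 (Buchberger's first criterion).
S(f_3,h_5): leading monomials are coprime, so the S-polynomial reduces to 0 (Buchberger's first criterion).
S(h_4,h_5): lcm = y^{2}. S = -\tfrac{211}{76}y + \tfrac{211}{76}.
  leading term y: subtract (\tfrac{211}{87})·h_5 from -\tfrac{211}{76}y + \tfrac{211}{76} → 0
  remainder 0.

Every S-polynomial of the final basis reduces to 0, so we have a Gröbner basis.
Inter-reduce: drop elements whose leading term is divisible by another's, tail-reduce, and make monic.
Reduced Gröbner basis: {x + 3, y - 1}.

The lex basis is triangular: the last element involves only y. Solving y - 1 = 0 gives y ∈ {1}; substituting each value into the earlier elements determines the remaining variables.
  y = 1: the earlier basis element becomes x + 3 = 0, giving x = -3 — point (-3, 1).
Each listed point satisfies every original equation (direct substitution).

{(-3, 1)}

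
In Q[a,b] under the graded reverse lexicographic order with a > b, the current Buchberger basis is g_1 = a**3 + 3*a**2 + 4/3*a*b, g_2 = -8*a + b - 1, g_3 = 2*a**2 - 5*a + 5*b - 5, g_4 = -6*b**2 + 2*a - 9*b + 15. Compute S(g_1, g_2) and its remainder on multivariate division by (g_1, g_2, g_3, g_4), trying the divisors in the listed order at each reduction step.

lcm(LM(g_1), LM(g_2)) = a**3.
S = (lcm/LT(g_1))·g_1 − (lcm/LT(g_2))·g_2 = 1/8*a**2*b + 23/8*a**2 + 4/3*a*b.
Reduce S modulo (g_1, g_2, g_3, g_4) in that order:
  leading term a**2*b: subtract (-1/64*a*b)·g_2 from 1/8*a**2*b + 23/8*a**2 + 4/3*a*b → 1/64*a*b**2 + 23/8*a**2 + 253/192*a*b
  leading term a*b**2: subtract (-1/512*b**2)·g_2 from 1/64*a*b**2 + 23/8*a**2 + 253/192*a*b → 1/512*b**3 + 23/8*a**2 + 253/192*a*b - 1/512*b**2
  leading term b**3: subtract (-1/3072*b)·g_4 from 1/512*b**3 + 23/8*a**2 + 253/192*a*b - 1/512*b**2 → 23/8*a**2 + 675/512*a*b - 5/1024*b**2 + 5/1024*b
  leading term a**2: subtract (-23/64*a)·g_2 from 23/8*a**2 + 675/512*a*b - 5/1024*b**2 + 5/1024*b → 859/512*a*b - 5/1024*b**2 - 23/64*a + 5/1024*b
  leading term a*b: subtract (-859/4096*b)·g_2 from 859/512*a*b - 5/1024*b**2 - 23/64*a + 5/1024*b → 839/4096*b**2 - 23/64*a - 839/4096*b
  leading term b**2: subtract (-839/24576)·g_4 from 839/4096*b**2 - 23/64*a - 839/4096*b → -3577/12288*a - 4195/8192*b + 4195/8192
  leading term a: subtract (3577/98304)·g_2 from -3577/12288*a - 4195/8192*b + 4195/8192 → -53917/98304*b + 53917/98304
  leading term b: no divisor's leading term divides it; move -53917/98304*b to the remainder.
  leading term 1: no divisor's leading term divides it; move 53917/98304 to the remainder.
The remainder -53917/98304*b + 53917/98304 is nonzero, so it would be added as the next basis element.

S(g_1, g_2) = 1/8*a**2*b + 23/8*a**2 + 4/3*a*b; remainder on division = -53917/98304*b + 53917/98304.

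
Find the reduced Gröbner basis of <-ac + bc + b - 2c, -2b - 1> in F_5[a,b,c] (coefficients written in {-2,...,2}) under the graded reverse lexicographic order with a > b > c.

G = {ac - 2, b - 2}

f_1 = -ac + bc + b - 2c, LT = ac.
f_2 = -2b - 1, LT = b.

S(f_1,f_2): leading monomials are coprime, so the S-polynomial reduces to 0 (Buchberger's first criterion).
Every S-polynomial of the final basis reduces to 0, so we have a Gröbner basis.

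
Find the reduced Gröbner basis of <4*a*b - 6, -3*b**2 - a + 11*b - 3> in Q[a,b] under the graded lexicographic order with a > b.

f_1 = 4*a*b - 6, LT = a*b.
f_2 = -3*b**2 - a + 11*b - 3, LT = b**2.

S(f_1,f_2): lcm = a*b**2. S = -1/3*a**2 + 11/3*a*b - a - 3/2*b.
  leading term a**2: no divisor's leading term divides it; move -1/3*a**2 to the remainder.
  leading term a*b: subtract (11/12)·f_1 from 11/3*a*b - a - 3/2*b → -a - 3/2*b + 11/2
  leading term a: no divisor's leading term divides it; move -a to the remainder.
  leading term b: no divisor's leading term divides it; move -3/2*b to the remainder.
  leading term 1: no divisor's leading term divides it; move 11/2 to the remainder.
  remainder -1/3*a**2 - a - 3/2*b + 11/2 ≠ 0; add g_3 = -1/3*a**2 - a - 3/2*b + 11/2 to the basis.

The other S-polynomials (S(f_1,g_3), S(f_2,g_3)) all reduce to 0 modulo the current basis, so we have a Gröbner basis.

G = {a**2 + 3*a + 9/2*b - 33/2, a*b - 3/2, b**2 + 1/3*a - 11/3*b + 1}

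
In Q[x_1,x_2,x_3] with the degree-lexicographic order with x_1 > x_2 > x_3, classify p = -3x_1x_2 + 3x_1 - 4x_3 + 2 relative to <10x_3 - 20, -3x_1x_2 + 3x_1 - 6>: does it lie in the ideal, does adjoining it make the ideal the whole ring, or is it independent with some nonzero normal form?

First compute the reduced Gröbner basis of I by Buchberger's algorithm.
f_1 = 10x_3 - 20, LT = x_3.
f_2 = -3x_1x_2 + 3x_1 - 6, LT = x_1x_2.

S(f_1,f_2): leading monomials are coprime, so the S-polynomial reduces to 0 (Buchberger's first criterion).
Every S-polynomial of the final basis reduces to 0, so we have a Gröbner basis.
Inter-reduce: drop elements whose leading term is divisible by another's, tail-reduce, and make monic.
Reduced Gröbner basis: {x_1x_2 - x_1 + 2, x_3 - 2}.
Label its elements g_1 = x_1x_2 - x_1 + 2, g_2 = x_3 - 2.

Reduce p = -3x_1x_2 + 3x_1 - 4x_3 + 2 modulo G:
  leading term x_1x_2: subtract (-3)·g_1 from -3x_1x_2 + 3x_1 - 4x_3 + 2 → -4x_3 + 8
  leading term x_3: subtract (-4)·g_2 from -4x_3 + 8 → 0
  normal form = 0.
Since the normal form is 0, p ∈ I.

-3x_1x_2 + 3x_1 - 4x_3 + 2 lies in I (it reduces to 0).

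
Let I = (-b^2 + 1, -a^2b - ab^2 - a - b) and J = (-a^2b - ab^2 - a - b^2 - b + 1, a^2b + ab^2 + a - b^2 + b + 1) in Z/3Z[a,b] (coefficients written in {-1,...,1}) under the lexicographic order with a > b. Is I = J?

Equality of ideals is decidable: compute both reduced Gröbner bases (unique for the ordering) and check whether they agree.
Buchberger on the first generating set:
f_1 = -b^2 + 1, LT = b^2.
f_2 = -a^2b - ab^2 - a - b, LT = a^2b.

S(f_1,f_2): lcm = a^2b^2. S = -a^2 - ab^3 - ab - b^2.
  reduce S modulo (f_1, f_2):
  remainder -a^2 + ab - 1 ≠ 0; add g_3 = -a^2 + ab - 1 to the basis.

The other S-polynomials (S(f_1,g_3), S(f_2,g_3)) all reduce to 0 modulo the current basis, so we have a Gröbner basis.
Inter-reduce: drop elements whose leading term is divisible by another's, tail-reduce, and make monic.
Reduced Gröbner basis: {a^2 - ab + 1, b^2 - 1}.

Buchberger on the second generating set:
h_1 = -a^2b - ab^2 - a - b^2 - b + 1, LT = a^2b.
h_2 = a^2b + ab^2 + a - b^2 + b + 1, LT = a^2b.

S(h_1,h_2): lcm = a^2b. S = -b^2 + 1.
  reduce S modulo (h_1, h_2):
  remainder -b^2 + 1 ≠ 0; add k_3 = -b^2 + 1 to the basis.

S(h_1,k_3): lcm = a^2b^2. S = a^2 + ab^3 + ab + b^3 + b^2 - b.
  reduce S modulo (h_1, h_2, k_3):
  remainder a^2 - ab + 1 ≠ 0; add k_4 = a^2 - ab + 1 to the basis.

The other S-polynomials (S(h_2,k_3), S(h_1,k_4), S(h_2,k_4), S(k_3,k_4)) all reduce to 0 modulo the current basis, so we have a Gröbner basis.
Inter-reduce: drop elements whose leading term is divisible by another's, tail-reduce, and make monic.
Reduced Gröbner basis: {a^2 - ab + 1, b^2 - 1}.

The two bases agree; hence the ideals are identical.
The choice of monomial ordering does not affect the verdict — as long as both bases are computed under the same ordering, their equality decides ideal equality.

Yes, the ideals are equal.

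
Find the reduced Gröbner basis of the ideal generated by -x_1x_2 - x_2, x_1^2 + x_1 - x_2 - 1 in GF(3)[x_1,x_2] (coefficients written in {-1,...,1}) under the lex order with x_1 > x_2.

G = {x_1^2 + x_1 - x_2 - 1, x_1x_2 + x_2, x_2^2 + x_2}

f_1 = -x_1x_2 - x_2, LT = x_1x_2.
f_2 = x_1^2 + x_1 - x_2 - 1, LT = x_1^2.

S(f_1,f_2): lcm = x_1^2x_2. S = x_2^2 + x_2.
  reduce S modulo (f_1, f_2):
  remainder x_2^2 + x_2 ≠ 0; add g_3 = x_2^2 + x_2 to the basis.

The other S-polynomials (S(f_1,g_3), S(f_2,g_3)) all reduce to 0 modulo the current basis, so we have a Gröbner basis.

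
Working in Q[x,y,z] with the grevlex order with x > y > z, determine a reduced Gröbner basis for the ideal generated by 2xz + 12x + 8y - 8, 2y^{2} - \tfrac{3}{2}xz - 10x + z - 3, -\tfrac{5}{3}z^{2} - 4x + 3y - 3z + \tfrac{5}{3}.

f_1 = 2xz + 12x + 8y - 8, LT = xz.
f_2 = 2y^{2} - \tfrac{3}{2}xz - 10x + z - 3, LT = y^{2}.
f_3 = -\tfrac{5}{3}z^{2} - 4x + 3y - 3z + \tfrac{5}{3}, LT = z^{2}.

S(f_1,f_3): lcm = xz^{2}. S = -\tfrac{12}{5}x^{2} + \tfrac{9}{5}xy + \tfrac{21}{5}xz + 4yz + x - 4z.
  leading term x^{2}: no divisor's leading term divides it; move -\tfrac{12}{5}x^{2} to the remainder.
  leading term xy: no divisor's leading term divides it; move \tfrac{9}{5}xy to the remainder.
  leading term xz: subtract (\tfrac{21}{10})·f_1 from \tfrac{21}{5}xz + 4yz + x - 4z → 4yz - \tfrac{121}{5}x - \tfrac{84}{5}y - 4z + \tfrac{84}{5}
  leading term yz: no divisor's leading term divides it; move 4yz to the remainder.
  leading term x: no divisor's leading term divides it; move -\tfrac{121}{5}x to the remainder.
  leading term y: no divisor's leading term divides it; move -\tfrac{84}{5}y to the remainder.
  leading term z: no divisor's leading term divides it; move -4z to the remainder.
  leading term 1: no divisor's leading term divides it; move \tfrac{84}{5} to the remainder.
  remainder -\tfrac{12}{5}x^{2} + \tfrac{9}{5}xy + 4yz - \tfrac{121}{5}x - \tfrac{84}{5}y - 4z + \tfrac{84}{5} ≠ 0; add g_4 = -\tfrac{12}{5}x^{2} + \tfrac{9}{5}xy + 4yz - \tfrac{121}{5}x - \tfrac{84}{5}y - 4z + \tfrac{84}{5} to the basis.

The other S-polynomials (S(f_1,f_2), S(f_2,f_3), S(f_1,g_4), S(f_2,g_4), S(f_3,g_4)) all reduce to 0 modulo the current basis, so we have a Gröbner basis.

G = {x^{2} - \tfrac{3}{4}xy - \tfrac{5}{3}yz + \tfrac{121}{12}x + 7y + \tfrac{5}{3}z - 7, y^{2} - \tfrac{1}{2}x + 3y + \tfrac{1}{2}z - \tfrac{9}{2}, xz + 6x + 4y - 4, z^{2} + \tfrac{12}{5}x - \tfrac{9}{5}y + \tfrac{9}{5}z - 1}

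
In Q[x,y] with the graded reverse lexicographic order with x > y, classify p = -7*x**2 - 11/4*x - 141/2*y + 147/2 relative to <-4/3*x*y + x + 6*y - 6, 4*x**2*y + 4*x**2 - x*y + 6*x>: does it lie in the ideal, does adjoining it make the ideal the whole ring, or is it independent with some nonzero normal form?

Adjoining -7*x**2 - 11/4*x - 141/2*y + 147/2 makes the ideal the whole ring: the system is inconsistent.

First compute the reduced Gröbner basis of I by Buchberger's algorithm.
f_1 = -4/3*x*y + x + 6*y - 6, LT = x*y.
f_2 = 4*x**2*y + 4*x**2 - x*y + 6*x, LT = x**2*y.

S(f_1,f_2): lcm = x**2*y. S = -7/4*x**2 - 17/4*x*y + 3*x.
  leading term x**2: no divisor's leading term divides it; move -7/4*x**2 to the remainder.
  leading term x*y: subtract (51/16)·f_1 from -17/4*x*y + 3*x → -3/16*x - 153/8*y + 153/8
  leading term x: no divisor's leading term divides it; move -3/16*x to the remainder.
  leading term y: no divisor's leading term divides it; move -153/8*y to the remainder.
  leading term 1: no divisor's leading term divides it; move 153/8 to the remainder.
  remainder -7/4*x**2 - 3/16*x - 153/8*y + 153/8 ≠ 0; add h_3 = -7/4*x**2 - 3/16*x - 153/8*y + 153/8 to the basis.

S(f_1,h_3): lcm = x**2*y. S = -3/4*x**2 - 129/28*x*y - 153/14*y**2 + 9/2*x + 153/14*y.
  leading term x**2: subtract (3/7)·h_3 from -3/4*x**2 - 129/28*x*y - 153/14*y**2 + 9/2*x + 153/14*y → -129/28*x*y - 153/14*y**2 + 513/112*x + 153/8*y - 459/56
  leading term x*y: subtract (387/112)·f_1 from -129/28*x*y - 153/14*y**2 + 513/112*x + 153/8*y - 459/56 → -153/14*y**2 + 9/8*x - 45/28*y + 351/28
  leading term y**2: no divisor's leading term divides it; move -153/14*y**2 to the remainder.
  leading term x: no divisor's leading term divides it; move 9/8*x to the remainder.
  leading term y: no divisor's leading term divides it; move -45/28*y to the remainder.
  leading term 1: no divisor's leading term divides it; move 351/28 to the remainder.
  remainder -153/14*y**2 + 9/8*x - 45/28*y + 351/28 ≠ 0; add h_4 = -153/14*y**2 + 9/8*x - 45/28*y + 351/28 to the basis.

The other S-polynomials (S(f_2,h_3), S(f_1,h_4), S(f_2,h_4), S(h_3,h_4)) all reduce to 0 modulo the current basis, so we have a Gröbner basis.
Inter-reduce: drop elements whose leading term is divisible by another's, tail-reduce, and make monic.
Reduced Gröbner basis: {x**2 + 3/28*x + 153/14*y - 153/14, x*y - 3/4*x - 9/2*y + 9/2, y**2 - 7/68*x + 5/34*y - 39/34}.
Label its elements g_1 = x**2 + 3/28*x + 153/14*y - 153/14, g_2 = x*y - 3/4*x - 9/2*y + 9/2, g_3 = y**2 - 7/68*x + 5/34*y - 39/34.

Reduce p = -7*x**2 - 11/4*x - 141/2*y + 147/2 modulo G:
  leading term x**2: subtract (-7)·g_1 from -7*x**2 - 11/4*x - 141/2*y + 147/2 → -2*x + 6*y - 3
  leading term x: no divisor's leading term divides it; move -2*x to the remainder.
  leading term y: no divisor's leading term divides it; move 6*y to the remainder.
  leading term 1: no divisor's leading term divides it; move -3 to the remainder.
  normal form = -2*x + 6*y - 3.
The normal form is nonzero, so p ∉ I. Since p minus its normal form lies in I, I + (p) = I + (r) where r = -2*x + 6*y - 3; decide whether this ideal is the whole ring.
Run Buchberger on G together with r (pairs among the g_i already reduce to 0 since G is a Gröbner basis):
g_1 = x**2 + 3/28*x + 153/14*y - 153/14, LT = x**2.
g_2 = x*y - 3/4*x - 9/2*y + 9/2, LT = x*y.
g_3 = y**2 - 7/68*x + 5/34*y - 39/34, LT = y**2.
r = -2*x + 6*y - 3, LT = x.

S(g_1,r): lcm = x**2. S = 3*x*y - 39/28*x + 153/14*y - 153/14.
  leading term x*y: subtract (3)·g_2 from 3*x*y - 39/28*x + 153/14*y - 153/14 → 6/7*x + 171/7*y - 171/7
  leading term x: subtract (-3/7)·r from 6/7*x + 171/7*y - 171/7 → 27*y - 180/7
  leading term y: no divisor's leading term divides it; move 27*y to the remainder.
  leading term 1: no divisor's leading term divides it; move -180/7 to the remainder.
  remainder 27*y - 180/7 ≠ 0; add m_5 = 27*y - 180/7 to the basis.

S(g_2,r): lcm = x*y. S = 3*y**2 - 3/4*x - 6*y + 9/2.
  leading term y**2: subtract (3)·g_3 from 3*y**2 - 3/4*x - 6*y + 9/2 → -15/34*x - 219/34*y + 135/17
  leading term x: subtract (15/68)·r from -15/34*x - 219/34*y + 135/17 → -132/17*y + 585/68
  leading term y: subtract (-44/153)·m_5 from -132/17*y + 585/68 → 575/476
  leading term 1: no divisor's leading term divides it; move 575/476 to the remainder.
  remainder 575/476 ≠ 0; add m_6 = 575/476 to the basis.

The other S-polynomials (S(g_1,g_2), S(g_1,g_3), S(g_2,g_3), S(g_3,r), S(g_1,m_5), S(g_2,m_5), S(g_3,m_5), S(r,m_5), S(g_1,m_6), S(g_2,m_6), S(g_3,m_6), S(r,m_6), S(m_5,m_6)) all reduce to 0 modulo the current basis, so we have a Gröbner basis.
Inter-reduce: drop elements whose leading term is divisible by another's, tail-reduce, and make monic.
Reduced Gröbner basis: {1}.
The reduced Gröbner basis of I + (p) is {1}: the ideal is the whole ring, so the enlarged system has no common solution — adjoining p is inconsistent.

The remainder on division by a Gröbner basis is unique — it is the normal form.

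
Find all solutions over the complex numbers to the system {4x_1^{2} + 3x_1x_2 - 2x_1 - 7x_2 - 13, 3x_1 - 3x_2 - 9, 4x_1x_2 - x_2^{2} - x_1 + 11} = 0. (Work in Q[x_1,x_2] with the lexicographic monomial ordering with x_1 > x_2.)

{(2, -1)}

Compute a lex Gröbner basis by Buchberger's algorithm.
f_1 = 4x_1^{2} + 3x_1x_2 - 2x_1 - 7x_2 - 13, LT = x_1^{2}.
f_2 = 3x_1 - 3x_2 - 9, LT = x_1.
f_3 = 4x_1x_2 - x_1 - x_2^{2} + 11, LT = x_1x_2.

S(f_1,f_2): lcm = x_1^{2}. S = \tfrac{7}{4}x_1x_2 + \tfrac{5}{2}x_1 - \tfrac{7}{4}x_2 - \tfrac{13}{4}.
  leading term x_1x_2: subtract (\tfrac{7}{12}x_2)·f_2 from \tfrac{7}{4}x_1x_2 + \tfrac{5}{2}x_1 - \tfrac{7}{4}x_2 - \tfrac{13}{4} → \tfrac{5}{2}x_1 + \tfrac{7}{4}x_2^{2} + \tfrac{7}{2}x_2 - \tfrac{13}{4}
  leading term x_1: subtract (\tfrac{5}{6})·f_2 from \tfrac{5}{2}x_1 + \tfrac{7}{4}x_2^{2} + \tfrac{7}{2}x_2 - \tfrac{13}{4} → \tfrac{7}{4}x_2^{2} + 6x_2 + \tfrac{17}{4}
  leading term x_2^{2}: no divisor's leading term divides it; move \tfrac{7}{4}x_2^{2} to the remainder.
  leading term x_2: no divisor's leading term divides it; move 6x_2 to the remainder.
  leading term 1: no divisor's leading term divides it; move \tfrac{17}{4} to the remainder.
  remainder \tfrac{7}{4}x_2^{2} + 6x_2 + \tfrac{17}{4} ≠ 0; add h_4 = \tfrac{7}{4}x_2^{2} + 6x_2 + \tfrac{17}{4} to the basis.

S(f_1,f_3): lcm = x_1^{2}x_2. S = \tfrac{1}{4}x_1^{2} + x_1x_2^{2} - \tfrac{1}{2}x_1x_2 - \tfrac{11}{4}x_1 - \tfrac{7}{4}x_2^{2} - \tfrac{13}{4}x_2.
  leading term x_1^{2}: subtract (\tfrac{1}{16})·f_1 from \tfrac{1}{4}x_1^{2} + x_1x_2^{2} - \tfrac{1}{2}x_1x_2 - \tfrac{11}{4}x_1 - \tfrac{7}{4}x_2^{2} - \tfrac{13}{4}x_2 → x_1x_2^{2} - \tfrac{11}{16}x_1x_2 - \tfrac{21}{8}x_1 - \tfrac{7}{4}x_2^{2} - \tfrac{45}{16}x_2 + \tfrac{13}{16}
  leading term x_1x_2^{2}: subtract (\tfrac{1}{3}x_2^{2})·f_2 from x_1x_2^{2} - \tfrac{11}{16}x_1x_2 - \tfrac{21}{8}x_1 - \tfrac{7}{4}x_2^{2} - \tfrac{45}{16}x_2 + \tfrac{13}{16} → -\tfrac{11}{16}x_1x_2 - \tfrac{21}{8}x_1 + x_2^{3} + \tfrac{5}{4}x_2^{2} - \tfrac{45}{16}x_2 + \tfrac{13}{16}
  leading term x_1x_2: subtract (-\tfrac{11}{48}x_2)·f_2 from -\tfrac{11}{16}x_1x_2 - \tfrac{21}{8}x_1 + x_2^{3} + \tfrac{5}{4}x_2^{2} - \tfrac{45}{16}x_2 + \tfrac{13}{16} → -\tfrac{21}{8}x_1 + x_2^{3} + \tfrac{9}{16}x_2^{2} - \tfrac{39}{8}x_2 + \tfrac{13}{16}
  leading term x_1: subtract (-\tfrac{7}{8})·f_2 from -\tfrac{21}{8}x_1 + x_2^{3} + \tfrac{9}{16}x_2^{2} - \tfrac{39}{8}x_2 + \tfrac{13}{16} → x_2^{3} + \tfrac{9}{16}x_2^{2} - \tfrac{15}{2}x_2 - \tfrac{113}{16}
  leading term x_2^{3}: subtract (\tfrac{4}{7}x_2)·h_4 from x_2^{3} + \tfrac{9}{16}x_2^{2} - \tfrac{15}{2}x_2 - \tfrac{113}{16} → -\tfrac{321}{112}x_2^{2} - \tfrac{139}{14}x_2 - \tfrac{113}{16}
  leading term x_2^{2}: subtract (-\tfrac{321}{196})·h_4 from -\tfrac{321}{112}x_2^{2} - \tfrac{139}{14}x_2 - \tfrac{113}{16} → -\tfrac{5}{49}x_2 - \tfrac{5}{49}
  leading term x_2: no divisor's leading term divides it; move -\tfrac{5}{49}x_2 to the remainder.
  leading term 1: no divisor's leading term divides it; move -\tfrac{5}{49} to the remainder.
  remainder -\tfrac{5}{49}x_2 - \tfrac{5}{49} ≠ 0; add h_5 = -\tfrac{5}{49}x_2 - \tfrac{5}{49} to the basis.

The other S-polynomials (S(f_2,f_3), S(f_1,h_4), S(f_2,h_4), S(f_3,h_4), S(f_1,h_5), S(f_2,h_5), S(f_3,h_5), S(h_4,h_5)) all reduce to 0 modulo the current basis, so we have a Gröbner basis.
Inter-reduce: drop elements whose leading term is divisible by another's, tail-reduce, and make monic.
Reduced Gröbner basis: {x_1 - 2, x_2 + 1}.

Elimination: the polynomial x_2 + 1 lies in the elimination ideal for x_2, so x_2 ∈ {-1}. For each such x_2, the remaining basis elements (now univariate) give the rest of the solution.
  x_2 = -1: the earlier basis element becomes x_1 - 2 = 0, giving x_1 = 2 — point (2, -1).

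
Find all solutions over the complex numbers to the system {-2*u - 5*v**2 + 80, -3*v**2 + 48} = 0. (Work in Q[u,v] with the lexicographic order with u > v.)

Compute a lex Gröbner basis by Buchberger's algorithm.
f_1 = -2*u - 5*v**2 + 80, LT = u.
f_2 = -3*v**2 + 48, LT = v**2.

The S-polynomials (S(f_1,f_2)) all reduce to 0 modulo the current basis, so we have a Gröbner basis.
Inter-reduce: drop elements whose leading term is divisible by another's, tail-reduce, and make monic.
Reduced Gröbner basis: {u, v**2 - 16}.

The lex basis is triangular: the last element involves only v. Solving v**2 - 16 = 0 gives v ∈ {-4, 4}; substituting each value into the earlier elements determines the remaining variables.
  v = -4: the earlier basis element becomes u = 0, giving u = 0 — point (0, -4).
  v = 4: the earlier basis element becomes u = 0, giving u = 0 — point (0, 4).
Check: every point annihilates each of the original generators.

{(0, -4), (0, 4)}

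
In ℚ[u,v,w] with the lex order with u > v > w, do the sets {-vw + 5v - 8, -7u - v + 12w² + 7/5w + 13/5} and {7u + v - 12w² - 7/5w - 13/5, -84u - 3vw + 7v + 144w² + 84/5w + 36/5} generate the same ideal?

Equality of ideals is decidable: compute both reduced Gröbner bases (unique for the ordering) and check whether they agree.
Buchberger on the first generating set:
f_1 = -vw + 5v - 8, LT = vw.
f_2 = -7u - v + 12w² + 7/5w + 13/5, LT = u.

S(f_1,f_2): leading monomials are coprime, so the S-polynomial reduces to 0 (Buchberger's first criterion).
Every S-polynomial of the final basis reduces to 0, so we have a Gröbner basis.
Inter-reduce: drop elements whose leading term is divisible by another's, tail-reduce, and make monic.
Reduced Gröbner basis: {u + 1/7v - 12/7w² - ⅕w - 13/35, vw - 5v + 8}.

Buchberger on the second generating set:
h_1 = 7u + v - 12w² - 7/5w - 13/5, LT = u.
h_2 = -84u - 3vw + 7v + 144w² + 84/5w + 36/5, LT = u.

S(h_1,h_2): lcm = u. S = -1/28vw + 19/84v - 2/7.
  leading term vw: no divisor's leading term divides it; move -1/28vw to the remainder.
  leading term v: no divisor's leading term divides it; move 19/84v to the remainder.
  leading term 1: no divisor's leading term divides it; move -2/7 to the remainder.
  remainder -1/28vw + 19/84v - 2/7 ≠ 0; add k_3 = -1/28vw + 19/84v - 2/7 to the basis.

S(h_1,k_3): leading monomials are coprime, so the S-polynomial reduces to 0 (Buchberger's first criterion).
S(h_2,k_3): leading monomials are coprime, so the S-polynomial reduces to 0 (Buchberger's first criterion).
Every S-polynomial of the final basis reduces to 0, so we have a Gröbner basis.
Inter-reduce: drop elements whose leading term is divisible by another's, tail-reduce, and make monic.
Reduced Gröbner basis: {u + 1/7v - 12/7w² - ⅕w - 13/35, vw - 19/3v + 8}.

These differ, so the ideals are not equal.

No, the ideals differ.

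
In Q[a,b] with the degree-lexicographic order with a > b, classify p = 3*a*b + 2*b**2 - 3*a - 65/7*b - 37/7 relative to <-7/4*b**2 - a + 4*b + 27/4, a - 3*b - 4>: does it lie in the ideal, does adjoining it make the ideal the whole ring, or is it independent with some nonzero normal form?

3*a*b + 2*b**2 - 3*a - 65/7*b - 37/7 lies in I (it reduces to 0).

First compute the reduced Gröbner basis of I by Buchberger's algorithm.
f_1 = -7/4*b**2 - a + 4*b + 27/4, LT = b**2.
f_2 = a - 3*b - 4, LT = a.

The S-polynomials (S(f_1,f_2)) all reduce to 0 modulo the current basis, so we have a Gröbner basis.
Inter-reduce: drop elements whose leading term is divisible by another's, tail-reduce, and make monic.
Reduced Gröbner basis: {b**2 - 4/7*b - 11/7, a - 3*b - 4}.
Label its elements g_1 = b**2 - 4/7*b - 11/7, g_2 = a - 3*b - 4.

Reduce p = 3*a*b + 2*b**2 - 3*a - 65/7*b - 37/7 modulo G:
  leading term a*b: subtract (3*b)·g_2 from 3*a*b + 2*b**2 - 3*a - 65/7*b - 37/7 → 11*b**2 - 3*a + 19/7*b - 37/7
  leading term b**2: subtract (11)·g_1 from 11*b**2 - 3*a + 19/7*b - 37/7 → -3*a + 9*b + 12
  leading term a: subtract (-3)·g_2 from -3*a + 9*b + 12 → 0
  normal form = 0.
Since the normal form is 0, p ∈ I.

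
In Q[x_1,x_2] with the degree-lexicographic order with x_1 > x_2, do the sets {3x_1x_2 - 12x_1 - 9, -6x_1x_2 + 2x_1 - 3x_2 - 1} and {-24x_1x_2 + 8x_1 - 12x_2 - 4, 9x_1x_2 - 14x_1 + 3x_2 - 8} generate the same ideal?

Equality of ideals is decidable: compute both reduced Gröbner bases (unique for the ordering) and check whether they agree.
Buchberger on the first generating set:
f_1 = 3x_1x_2 - 12x_1 - 9, LT = x_1x_2.
f_2 = -6x_1x_2 + 2x_1 - 3x_2 - 1, LT = x_1x_2.

S(f_1,f_2): lcm = x_1x_2. S = -11/3x_1 - 1/2x_2 - 19/6.
  leading term x_1: no divisor's leading term divides it; move -11/3x_1 to the remainder.
  leading term x_2: no divisor's leading term divides it; move -1/2x_2 to the remainder.
  leading term 1: no divisor's leading term divides it; move -19/6 to the remainder.
  remainder -11/3x_1 - 1/2x_2 - 19/6 ≠ 0; add g_3 = -11/3x_1 - 1/2x_2 - 19/6 to the basis.

S(f_1,g_3): lcm = x_1x_2. S = -3/22x_2^2 - 4x_1 - 19/22x_2 - 3.
  leading term x_2^2: no divisor's leading term divides it; move -3/22x_2^2 to the remainder.
  leading term x_1: subtract (12/11)·g_3 from -4x_1 - 19/22x_2 - 3 → -7/22x_2 + 5/11
  leading term x_2: no divisor's leading term divides it; move -7/22x_2 to the remainder.
  leading term 1: no divisor's leading term divides it; move 5/11 to the remainder.
  remainder -3/22x_2^2 - 7/22x_2 + 5/11 ≠ 0; add g_4 = -3/22x_2^2 - 7/22x_2 + 5/11 to the basis.

S(f_2,g_3): lcm = x_1x_2. S = -3/22x_2^2 - 1/3x_1 - 4/11x_2 + 1/6.
  leading term x_2^2: subtract (1)·g_4 from -3/22x_2^2 - 1/3x_1 - 4/11x_2 + 1/6 → -1/3x_1 - 1/22x_2 - 19/66
  leading term x_1: subtract (1/11)·g_3 from -1/3x_1 - 1/22x_2 - 19/66 → 0
  remainder 0.

S(f_1,g_4): lcm = x_1x_2^2. S = -19/3x_1x_2 + 10/3x_1 - 3x_2.
  leading term x_1x_2: subtract (-19/9)·f_1 from -19/3x_1x_2 + 10/3x_1 - 3x_2 → -22x_1 - 3x_2 - 19
  leading term x_1: subtract (6)·g_3 from -22x_1 - 3x_2 - 19 → 0
  remainder 0.

S(f_2,g_4): lcm = x_1x_2^2. S = -8/3x_1x_2 + 1/2x_2^2 + 10/3x_1 + 1/6x_2.
  leading term x_1x_2: subtract (-8/9)·f_1 from -8/3x_1x_2 + 1/2x_2^2 + 10/3x_1 + 1/6x_2 → 1/2x_2^2 - 22/3x_1 + 1/6x_2 - 8
  leading term x_2^2: subtract (-11/3)·g_4 from 1/2x_2^2 - 22/3x_1 + 1/6x_2 - 8 → -22/3x_1 - x_2 - 19/3
  leading term x_1: subtract (2)·g_3 from -22/3x_1 - x_2 - 19/3 → 0
  remainder 0.

S(g_3,g_4): leading monomials are coprime, so the S-polynomial reduces to 0 (Buchberger's first criterion).
Every S-polynomial of the final basis reduces to 0, so we have a Gröbner basis.
Inter-reduce: drop elements whose leading term is divisible by another's, tail-reduce, and make monic.
Reduced Gröbner basis: {x_2^2 + 7/3x_2 - 10/3, x_1 + 3/22x_2 + 19/22}.

Buchberger on the second generating set:
h_1 = -24x_1x_2 + 8x_1 - 12x_2 - 4, LT = x_1x_2.
h_2 = 9x_1x_2 - 14x_1 + 3x_2 - 8, LT = x_1x_2.

S(h_1,h_2): lcm = x_1x_2. S = 11/9x_1 + 1/6x_2 + 19/18.
  leading term x_1: no divisor's leading term divides it; move 11/9x_1 to the remainder.
  leading term x_2: no divisor's leading term divides it; move 1/6x_2 to the remainder.
  leading term 1: no divisor's leading term divides it; move 19/18 to the remainder.
  remainder 11/9x_1 + 1/6x_2 + 19/18 ≠ 0; add k_3 = 11/9x_1 + 1/6x_2 + 19/18 to the basis.

S(h_1,k_3): lcm = x_1x_2. S = -3/22x_2^2 - 1/3x_1 - 4/11x_2 + 1/6.
  leading term x_2^2: no divisor's leading term divides it; move -3/22x_2^2 to the remainder.
  leading term x_1: subtract (-3/11)·k_3 from -1/3x_1 - 4/11x_2 + 1/6 → -7/22x_2 + 5/11
  leading term x_2: no divisor's leading term divides it; move -7/22x_2 to the remainder.
  leading term 1: no divisor's leading term divides it; move 5/11 to the remainder.
  remainder -3/22x_2^2 - 7/22x_2 + 5/11 ≠ 0; add k_4 = -3/22x_2^2 - 7/22x_2 + 5/11 to the basis.

S(h_2,k_3): lcm = x_1x_2. S = -3/22x_2^2 - 14/9x_1 - 35/66x_2 - 8/9.
  leading term x_2^2: subtract (1)·k_4 from -3/22x_2^2 - 14/9x_1 - 35/66x_2 - 8/9 → -14/9x_1 - 7/33x_2 - 133/99
  leading term x_1: subtract (-14/11)·k_3 from -14/9x_1 - 7/33x_2 - 133/99 → 0
  remainder 0.

S(h_1,k_4): lcm = x_1x_2^2. S = -8/3x_1x_2 + 1/2x_2^2 + 10/3x_1 + 1/6x_2.
  leading term x_1x_2: subtract (1/9)·h_1 from -8/3x_1x_2 + 1/2x_2^2 + 10/3x_1 + 1/6x_2 → 1/2x_2^2 + 22/9x_1 + 3/2x_2 + 4/9
  leading term x_2^2: subtract (-11/3)·k_4 from 1/2x_2^2 + 22/9x_1 + 3/2x_2 + 4/9 → 22/9x_1 + 1/3x_2 + 19/9
  leading term x_1: subtract (2)·k_3 from 22/9x_1 + 1/3x_2 + 19/9 → 0
  remainder 0.

S(h_2,k_4): lcm = x_1x_2^2. S = -35/9x_1x_2 + 1/3x_2^2 + 10/3x_1 - 8/9x_2.
  leading term x_1x_2: subtract (35/216)·h_1 from -35/9x_1x_2 + 1/3x_2^2 + 10/3x_1 - 8/9x_2 → 1/3x_2^2 + 55/27x_1 + 19/18x_2 + 35/54
  leading term x_2^2: subtract (-22/9)·k_4 from 1/3x_2^2 + 55/27x_1 + 19/18x_2 + 35/54 → 55/27x_1 + 5/18x_2 + 95/54
  leading term x_1: subtract (5/3)·k_3 from 55/27x_1 + 5/18x_2 + 95/54 → 0
  remainder 0.

S(k_3,k_4): leading monomials are coprime, so the S-polynomial reduces to 0 (Buchberger's first criterion).
Every S-polynomial of the final basis reduces to 0, so we have a Gröbner basis.
Inter-reduce: drop elements whose leading term is divisible by another's, tail-reduce, and make monic.
Reduced Gröbner basis: {x_2^2 + 7/3x_2 - 10/3, x_1 + 3/22x_2 + 19/22}.

The two bases agree; hence the ideals are identical.
The same test decides containment: I ⊆ J iff every generator of I reduces to 0 modulo a Gröbner basis of J.

Yes, the ideals are equal.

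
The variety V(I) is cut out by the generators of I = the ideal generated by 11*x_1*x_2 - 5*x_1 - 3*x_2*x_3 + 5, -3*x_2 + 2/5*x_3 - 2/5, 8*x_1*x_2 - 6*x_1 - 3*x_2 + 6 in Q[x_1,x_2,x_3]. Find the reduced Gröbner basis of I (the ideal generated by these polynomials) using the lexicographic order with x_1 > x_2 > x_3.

G = {x_1 - 8/65*x_3**2 + 19/65*x_3 - 76/65, x_2 - 2/15*x_3 + 2/15, x_3**3 - 9*x_3**2 + 355/16*x_3 - 227/16}

f_1 = 11*x_1*x_2 - 5*x_1 - 3*x_2*x_3 + 5, LT = x_1*x_2.
f_2 = -3*x_2 + 2/5*x_3 - 2/5, LT = x_2.
f_3 = 8*x_1*x_2 - 6*x_1 - 3*x_2 + 6, LT = x_1*x_2.

S(f_1,f_2): lcm = x_1*x_2. S = 2/15*x_1*x_3 - 97/165*x_1 - 3/11*x_2*x_3 + 5/11.
  reduce S modulo (f_1, f_2, f_3):
  remainder 2/15*x_1*x_3 - 97/165*x_1 - 2/55*x_3**2 + 2/55*x_3 + 5/11 ≠ 0; add g_4 = 2/15*x_1*x_3 - 97/165*x_1 - 2/55*x_3**2 + 2/55*x_3 + 5/11 to the basis.

S(f_1,f_3): lcm = x_1*x_2. S = 13/44*x_1 - 3/11*x_2*x_3 + 3/8*x_2 - 13/44.
  reduce S modulo (f_1, f_2, f_3, g_4):
  remainder 13/44*x_1 - 2/55*x_3**2 + 19/220*x_3 - 19/55 ≠ 0; add g_5 = 13/44*x_1 - 2/55*x_3**2 + 19/220*x_3 - 19/55 to the basis.

S(f_3,g_4): lcm = x_1*x_2*x_3. S = 97/22*x_1*x_2 - 3/4*x_1*x_3 + 3/11*x_2*x_3**2 - 57/88*x_2*x_3 - 75/22*x_2 + 3/4*x_3.
  reduce S modulo (f_1, f_2, f_3, g_4, g_5):
  remainder 2/55*x_3**3 - 18/55*x_3**2 + 71/88*x_3 - 227/440 ≠ 0; add g_6 = 2/55*x_3**3 - 18/55*x_3**2 + 71/88*x_3 - 227/440 to the basis.

The other S-polynomials (S(f_2,f_3), S(f_1,g_4), S(f_2,g_4), S(f_1,g_5), S(f_2,g_5), S(f_3,g_5), S(g_4,g_5), S(f_1,g_6), S(f_2,g_6), S(f_3,g_6), S(g_4,g_6), S(g_5,g_6)) all reduce to 0 modulo the current basis, so we have a Gröbner basis.
Inter-reduce: drop elements whose leading term is divisible by another's, tail-reduce, and make monic.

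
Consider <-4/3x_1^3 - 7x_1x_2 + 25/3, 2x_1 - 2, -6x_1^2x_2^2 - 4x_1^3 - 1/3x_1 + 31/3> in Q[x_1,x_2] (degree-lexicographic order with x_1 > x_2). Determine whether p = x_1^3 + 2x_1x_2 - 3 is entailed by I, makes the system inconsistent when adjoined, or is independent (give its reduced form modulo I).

First compute the reduced Gröbner basis of I by Buchberger's algorithm.
f_1 = -4/3x_1^3 - 7x_1x_2 + 25/3, LT = x_1^3.
f_2 = 2x_1 - 2, LT = x_1.
f_3 = -6x_1^2x_2^2 - 4x_1^3 - 1/3x_1 + 31/3, LT = x_1^2x_2^2.

S(f_1,f_2): lcm = x_1^3. S = x_1^2 + 21/4x_1x_2 - 25/4.
  leading term x_1^2: subtract (1/2x_1)·f_2 from x_1^2 + 21/4x_1x_2 - 25/4 → 21/4x_1x_2 + x_1 - 25/4
  leading term x_1x_2: subtract (21/8x_2)·f_2 from 21/4x_1x_2 + x_1 - 25/4 → x_1 + 21/4x_2 - 25/4
  leading term x_1: subtract (1/2)·f_2 from x_1 + 21/4x_2 - 25/4 → 21/4x_2 - 21/4
  leading term x_2: no divisor's leading term divides it; move 21/4x_2 to the remainder.
  leading term 1: no divisor's leading term divides it; move -21/4 to the remainder.
  remainder 21/4x_2 - 21/4 ≠ 0; add h_4 = 21/4x_2 - 21/4 to the basis.

The other S-polynomials (S(f_1,f_3), S(f_2,f_3), S(f_1,h_4), S(f_2,h_4), S(f_3,h_4)) all reduce to 0 modulo the current basis, so we have a Gröbner basis.
Inter-reduce: drop elements whose leading term is divisible by another's, tail-reduce, and make monic.
Reduced Gröbner basis: {x_1 - 1, x_2 - 1}.
Label its elements g_1 = x_1 - 1, g_2 = x_2 - 1.

Reduce p = x_1^3 + 2x_1x_2 - 3 modulo G:
  leading term x_1^3: subtract (x_1^2)·g_1 from x_1^3 + 2x_1x_2 - 3 → x_1^2 + 2x_1x_2 - 3
  leading term x_1^2: subtract (x_1)·g_1 from x_1^2 + 2x_1x_2 - 3 → 2x_1x_2 + x_1 - 3
  leading term x_1x_2: subtract (2x_2)·g_1 from 2x_1x_2 + x_1 - 3 → x_1 + 2x_2 - 3
  leading term x_1: subtract (1)·g_1 from x_1 + 2x_2 - 3 → 2x_2 - 2
  leading term x_2: subtract (2)·g_2 from 2x_2 - 2 → 0
  normal form = 0.
Since the normal form is 0, p ∈ I.

x_1^3 + 2x_1x_2 - 3 lies in I (it reduces to 0).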